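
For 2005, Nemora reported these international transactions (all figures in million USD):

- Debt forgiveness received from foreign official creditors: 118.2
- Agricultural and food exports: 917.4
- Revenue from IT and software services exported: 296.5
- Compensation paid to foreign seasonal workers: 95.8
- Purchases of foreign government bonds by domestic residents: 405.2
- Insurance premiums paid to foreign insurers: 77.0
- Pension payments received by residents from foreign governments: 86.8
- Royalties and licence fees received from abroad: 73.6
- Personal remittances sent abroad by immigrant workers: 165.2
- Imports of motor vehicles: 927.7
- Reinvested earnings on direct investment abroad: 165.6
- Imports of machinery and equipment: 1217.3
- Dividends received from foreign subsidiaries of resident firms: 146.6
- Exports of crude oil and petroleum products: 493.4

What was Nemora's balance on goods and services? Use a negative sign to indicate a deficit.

-441.1

Goods: -927.7 + 917.4 + 493.4 - 1217.3 = -734.2
Services: -77.0 + 296.5 + 73.6 = 293.1
Trade balance = -734.2 + 293.1 = -441.1
(Excluded from the trade balance — capital account: debt forgiveness received from foreign official creditors 118.2; primary income: compensation paid to foreign seasonal workers 95.8, reinvested earnings on direct investment abroad 165.6, dividends received from foreign subsidiaries of resident firms 146.6; financial account: purchases of foreign government bonds by domestic residents 405.2; secondary income: pension payments received by residents from foreign governments 86.8, personal remittances sent abroad by immigrant workers 165.2.)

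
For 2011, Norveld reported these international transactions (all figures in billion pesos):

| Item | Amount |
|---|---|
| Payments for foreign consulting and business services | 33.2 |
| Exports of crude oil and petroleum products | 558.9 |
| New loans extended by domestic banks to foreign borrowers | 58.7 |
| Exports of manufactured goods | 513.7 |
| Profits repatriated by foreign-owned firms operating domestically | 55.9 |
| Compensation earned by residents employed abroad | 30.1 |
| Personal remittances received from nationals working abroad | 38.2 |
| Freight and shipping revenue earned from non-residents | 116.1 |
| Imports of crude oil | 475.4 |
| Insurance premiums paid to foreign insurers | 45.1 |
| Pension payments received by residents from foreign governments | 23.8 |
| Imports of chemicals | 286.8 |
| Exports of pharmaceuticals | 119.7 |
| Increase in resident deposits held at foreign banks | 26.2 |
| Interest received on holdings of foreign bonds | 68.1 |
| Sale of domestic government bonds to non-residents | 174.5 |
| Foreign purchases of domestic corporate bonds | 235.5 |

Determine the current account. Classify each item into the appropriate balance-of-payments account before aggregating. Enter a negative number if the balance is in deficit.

Goods: 513.7 - 475.4 + 119.7 + 558.9 - 286.8 = 430.1
Services: -33.2 - 45.1 + 116.1 = 37.8
Primary income: 68.1 - 55.9 + 30.1 = 42.3
Secondary income: 38.2 + 23.8 = 62.0
Current account = 430.1 + 37.8 + 42.3 + 62.0 = 572.2
(Excluded from the current account — financial account: new loans extended by domestic banks to foreign borrowers 58.7, increase in resident deposits held at foreign banks 26.2, sale of domestic government bonds to non-residents 174.5, foreign purchases of domestic corporate bonds 235.5.)

572.2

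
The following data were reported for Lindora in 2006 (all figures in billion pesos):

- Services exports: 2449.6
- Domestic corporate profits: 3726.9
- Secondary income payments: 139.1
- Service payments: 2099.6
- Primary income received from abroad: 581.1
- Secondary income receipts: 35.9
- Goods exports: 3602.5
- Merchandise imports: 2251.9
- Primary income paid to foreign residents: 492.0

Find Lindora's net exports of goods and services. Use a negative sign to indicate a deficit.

Goods balance = 3602.5 - 2251.9 = 1350.6
Services balance = 2449.6 - 2099.6 = 350.0
Trade balance (goods + services) = 1350.6 + 350.0 = 1700.6

1700.6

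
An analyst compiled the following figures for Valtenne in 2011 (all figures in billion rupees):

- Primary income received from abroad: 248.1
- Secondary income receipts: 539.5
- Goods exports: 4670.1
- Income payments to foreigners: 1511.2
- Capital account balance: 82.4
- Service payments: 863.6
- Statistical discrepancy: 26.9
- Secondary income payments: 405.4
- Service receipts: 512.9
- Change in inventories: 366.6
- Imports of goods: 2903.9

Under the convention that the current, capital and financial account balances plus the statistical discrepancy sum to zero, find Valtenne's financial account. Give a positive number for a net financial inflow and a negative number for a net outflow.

-395.8

Goods balance = 4670.1 - 2903.9 = 1766.2
Services balance = 512.9 - 863.6 = -350.7
Trade balance (goods + services) = 1766.2 + (-350.7) = 1415.5
Net primary income = 248.1 - 1511.2 = -1263.1
Net secondary income = 539.5 - 405.4 = 134.1
Current account = 1415.5 + (-1263.1) + 134.1 = 286.5
Financial account = -(286.5 + 82.4 + 26.9) = -395.8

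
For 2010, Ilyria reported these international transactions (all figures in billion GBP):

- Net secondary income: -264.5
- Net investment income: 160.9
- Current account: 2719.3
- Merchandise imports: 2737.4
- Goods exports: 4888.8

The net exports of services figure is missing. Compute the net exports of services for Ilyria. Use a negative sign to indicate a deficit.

Current account = goods balance + services balance + net primary income + net secondary income
Sum of the known components = 2047.8
Net exports of services = CA - (known components) = 2719.3 - 2047.8 = 671.5

671.5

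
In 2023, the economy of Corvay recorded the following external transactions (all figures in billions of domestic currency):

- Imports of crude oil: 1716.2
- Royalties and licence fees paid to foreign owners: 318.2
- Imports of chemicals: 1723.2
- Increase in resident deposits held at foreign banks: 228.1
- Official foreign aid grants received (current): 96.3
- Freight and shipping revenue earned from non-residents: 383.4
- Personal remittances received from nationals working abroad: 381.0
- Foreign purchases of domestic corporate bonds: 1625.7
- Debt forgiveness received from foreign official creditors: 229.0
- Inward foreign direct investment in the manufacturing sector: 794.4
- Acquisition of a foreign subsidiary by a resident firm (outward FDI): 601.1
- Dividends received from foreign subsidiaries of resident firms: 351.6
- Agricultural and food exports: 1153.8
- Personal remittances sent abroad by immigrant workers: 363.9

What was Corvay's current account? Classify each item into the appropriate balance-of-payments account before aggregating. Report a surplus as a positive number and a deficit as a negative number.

-1755.4

Goods: -1716.2 + 1153.8 - 1723.2 = -2285.6
Services: -318.2 + 383.4 = 65.2
Primary income: 351.6
Secondary income: 96.3 + 381.0 - 363.9 = 113.4
Current account = (-2285.6) + 65.2 + 351.6 + 113.4 = -1755.4
(Excluded from the current account — financial account: increase in resident deposits held at foreign banks 228.1, foreign purchases of domestic corporate bonds 1625.7, inward foreign direct investment in the manufacturing sector 794.4, acquisition of a foreign subsidiary by a resident firm (outward FDI) 601.1; capital account: debt forgiveness received from foreign official creditors 229.0.)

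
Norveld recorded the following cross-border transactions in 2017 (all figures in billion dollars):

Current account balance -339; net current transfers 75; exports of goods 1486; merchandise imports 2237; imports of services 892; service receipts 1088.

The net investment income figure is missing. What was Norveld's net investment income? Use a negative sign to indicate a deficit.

Current account = goods balance + services balance + net primary income + net secondary income
Sum of the known components = -480
Net investment income = CA - (known components) = -339 - (-480) = 141

141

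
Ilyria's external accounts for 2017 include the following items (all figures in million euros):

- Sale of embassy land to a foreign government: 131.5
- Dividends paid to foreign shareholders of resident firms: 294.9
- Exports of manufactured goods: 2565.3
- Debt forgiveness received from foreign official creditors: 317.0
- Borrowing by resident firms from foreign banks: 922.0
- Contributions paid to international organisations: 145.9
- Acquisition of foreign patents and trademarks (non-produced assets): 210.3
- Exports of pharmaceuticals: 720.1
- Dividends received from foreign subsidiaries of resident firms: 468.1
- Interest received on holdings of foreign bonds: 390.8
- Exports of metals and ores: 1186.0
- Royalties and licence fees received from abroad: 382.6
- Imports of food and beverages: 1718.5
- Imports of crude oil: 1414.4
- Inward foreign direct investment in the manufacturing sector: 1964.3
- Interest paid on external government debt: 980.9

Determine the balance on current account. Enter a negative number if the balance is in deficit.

1158.3

Goods: -1414.4 + 2565.3 + 720.1 - 1718.5 + 1186.0 = 1338.5
Services: 382.6
Primary income: -294.9 + 390.8 + 468.1 - 980.9 = -416.9
Secondary income: -145.9
Current account = 1338.5 + 382.6 + (-416.9) + (-145.9) = 1158.3
(Excluded from the current account — capital account: sale of embassy land to a foreign government 131.5, debt forgiveness received from foreign official creditors 317.0, acquisition of foreign patents and trademarks (non-produced assets) 210.3; financial account: borrowing by resident firms from foreign banks 922.0, inward foreign direct investment in the manufacturing sector 1964.3.)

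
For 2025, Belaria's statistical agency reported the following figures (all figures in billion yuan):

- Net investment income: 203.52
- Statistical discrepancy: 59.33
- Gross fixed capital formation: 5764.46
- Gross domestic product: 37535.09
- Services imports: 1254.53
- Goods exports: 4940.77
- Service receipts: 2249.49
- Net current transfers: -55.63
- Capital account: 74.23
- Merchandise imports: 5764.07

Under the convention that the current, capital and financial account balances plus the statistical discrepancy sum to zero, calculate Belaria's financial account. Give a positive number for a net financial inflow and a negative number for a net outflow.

-453.11

Goods balance = 4940.77 - 5764.07 = -823.30
Services balance = 2249.49 - 1254.53 = 994.96
Trade balance (goods + services) = -823.30 + 994.96 = 171.66
Net primary income = 203.52
Net secondary income = -55.63
Current account = 171.66 + 203.52 + (-55.63) = 319.55
Financial account = -(319.55 + 74.23 + 59.33) = -453.11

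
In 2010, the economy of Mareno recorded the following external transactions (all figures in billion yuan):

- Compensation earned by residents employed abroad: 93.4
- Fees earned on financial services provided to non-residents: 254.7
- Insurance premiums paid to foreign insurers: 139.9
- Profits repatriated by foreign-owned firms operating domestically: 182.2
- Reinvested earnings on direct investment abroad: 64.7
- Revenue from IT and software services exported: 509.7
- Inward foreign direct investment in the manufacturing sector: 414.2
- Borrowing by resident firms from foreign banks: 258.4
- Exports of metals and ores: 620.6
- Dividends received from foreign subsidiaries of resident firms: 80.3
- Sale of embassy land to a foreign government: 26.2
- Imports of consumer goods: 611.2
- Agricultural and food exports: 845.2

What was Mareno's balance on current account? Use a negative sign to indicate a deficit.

1535.3

Goods: -611.2 + 620.6 + 845.2 = 854.6
Services: 254.7 - 139.9 + 509.7 = 624.5
Primary income: 64.7 + 80.3 - 182.2 + 93.4 = 56.2
Current account = 854.6 + 624.5 + 56.2 = 1535.3
(Excluded from the current account — financial account: inward foreign direct investment in the manufacturing sector 414.2, borrowing by resident firms from foreign banks 258.4; capital account: sale of embassy land to a foreign government 26.2.)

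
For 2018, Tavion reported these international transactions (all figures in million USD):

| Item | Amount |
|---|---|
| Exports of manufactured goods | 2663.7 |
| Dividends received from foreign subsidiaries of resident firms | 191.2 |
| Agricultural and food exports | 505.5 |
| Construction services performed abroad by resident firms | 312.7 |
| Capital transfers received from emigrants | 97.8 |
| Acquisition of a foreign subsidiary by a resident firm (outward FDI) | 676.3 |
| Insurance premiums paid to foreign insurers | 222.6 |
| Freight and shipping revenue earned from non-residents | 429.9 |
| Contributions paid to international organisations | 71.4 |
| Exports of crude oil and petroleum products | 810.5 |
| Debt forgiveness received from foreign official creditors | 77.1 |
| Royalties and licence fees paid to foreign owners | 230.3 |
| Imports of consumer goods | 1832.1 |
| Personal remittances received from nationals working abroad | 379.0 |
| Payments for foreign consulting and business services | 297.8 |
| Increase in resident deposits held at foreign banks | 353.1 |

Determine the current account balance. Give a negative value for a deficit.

2638.3

Goods: 505.5 + 2663.7 + 810.5 - 1832.1 = 2147.6
Services: 429.9 + 312.7 - 222.6 - 297.8 - 230.3 = -8.1
Primary income: 191.2
Secondary income: 379.0 - 71.4 = 307.6
Current account = 2147.6 + (-8.1) + 191.2 + 307.6 = 2638.3
(Excluded from the current account — capital account: capital transfers received from emigrants 97.8, debt forgiveness received from foreign official creditors 77.1; financial account: acquisition of a foreign subsidiary by a resident firm (outward FDI) 676.3, increase in resident deposits held at foreign banks 353.1.)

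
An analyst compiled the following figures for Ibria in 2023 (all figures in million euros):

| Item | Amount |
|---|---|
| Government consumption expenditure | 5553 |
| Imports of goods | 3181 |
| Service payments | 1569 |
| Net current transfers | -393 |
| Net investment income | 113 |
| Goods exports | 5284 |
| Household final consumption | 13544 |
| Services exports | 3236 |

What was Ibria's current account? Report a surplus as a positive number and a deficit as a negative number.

3490

Goods balance = 5284 - 3181 = 2103
Services balance = 3236 - 1569 = 1667
Trade balance (goods + services) = 2103 + 1667 = 3770
Net primary income = 113
Net secondary income = -393
Current account = 3770 + 113 + (-393) = 3490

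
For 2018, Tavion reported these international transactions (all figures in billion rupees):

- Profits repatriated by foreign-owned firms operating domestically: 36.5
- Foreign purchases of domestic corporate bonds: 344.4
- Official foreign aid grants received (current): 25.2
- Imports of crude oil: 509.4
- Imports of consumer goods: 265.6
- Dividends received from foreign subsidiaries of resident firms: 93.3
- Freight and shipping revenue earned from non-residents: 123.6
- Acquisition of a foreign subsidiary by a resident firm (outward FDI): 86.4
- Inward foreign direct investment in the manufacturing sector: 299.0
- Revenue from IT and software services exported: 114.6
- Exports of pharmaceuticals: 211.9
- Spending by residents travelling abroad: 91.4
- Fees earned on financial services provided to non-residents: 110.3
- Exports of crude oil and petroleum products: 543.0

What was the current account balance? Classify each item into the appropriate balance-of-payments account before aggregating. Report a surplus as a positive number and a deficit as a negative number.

319.0

Goods: -265.6 - 509.4 + 543.0 + 211.9 = -20.1
Services: 123.6 + 110.3 - 91.4 + 114.6 = 257.1
Primary income: 93.3 - 36.5 = 56.8
Secondary income: 25.2
Current account = (-20.1) + 257.1 + 56.8 + 25.2 = 319.0
(Excluded from the current account — financial account: foreign purchases of domestic corporate bonds 344.4, acquisition of a foreign subsidiary by a resident firm (outward FDI) 86.4, inward foreign direct investment in the manufacturing sector 299.0.)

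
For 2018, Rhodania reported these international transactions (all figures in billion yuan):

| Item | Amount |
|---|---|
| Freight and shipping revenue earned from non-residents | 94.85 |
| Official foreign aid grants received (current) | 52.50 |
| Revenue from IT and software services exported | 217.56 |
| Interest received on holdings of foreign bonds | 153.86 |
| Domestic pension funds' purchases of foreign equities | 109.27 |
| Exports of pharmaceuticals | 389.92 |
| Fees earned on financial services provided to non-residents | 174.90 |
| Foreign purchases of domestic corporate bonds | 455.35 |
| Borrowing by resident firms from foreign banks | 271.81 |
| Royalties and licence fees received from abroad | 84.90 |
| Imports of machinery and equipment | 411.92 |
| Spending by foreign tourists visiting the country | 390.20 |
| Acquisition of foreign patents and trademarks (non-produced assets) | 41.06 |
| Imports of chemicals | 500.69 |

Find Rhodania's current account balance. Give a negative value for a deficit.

Goods: -500.69 - 411.92 + 389.92 = -522.69
Services: 174.90 + 217.56 + 94.85 + 390.20 + 84.90 = 962.41
Primary income: 153.86
Secondary income: 52.50
Current account = (-522.69) + 962.41 + 153.86 + 52.50 = 646.08
(Excluded from the current account — financial account: domestic pension funds' purchases of foreign equities 109.27, foreign purchases of domestic corporate bonds 455.35, borrowing by resident firms from foreign banks 271.81; capital account: acquisition of foreign patents and trademarks (non-produced assets) 41.06.)

646.08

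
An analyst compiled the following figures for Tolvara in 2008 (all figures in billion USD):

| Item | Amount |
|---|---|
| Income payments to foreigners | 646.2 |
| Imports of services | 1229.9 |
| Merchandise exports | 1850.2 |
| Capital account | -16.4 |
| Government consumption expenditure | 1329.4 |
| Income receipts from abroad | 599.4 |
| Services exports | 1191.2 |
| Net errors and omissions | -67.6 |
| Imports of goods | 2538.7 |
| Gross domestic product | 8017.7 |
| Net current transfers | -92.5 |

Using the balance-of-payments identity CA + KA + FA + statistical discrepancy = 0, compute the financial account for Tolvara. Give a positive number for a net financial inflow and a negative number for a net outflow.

950.5

Goods balance = 1850.2 - 2538.7 = -688.5
Services balance = 1191.2 - 1229.9 = -38.7
Trade balance (goods + services) = -688.5 + (-38.7) = -727.2
Net primary income = 599.4 - 646.2 = -46.8
Net secondary income = -92.5
Current account = -727.2 + (-46.8) + (-92.5) = -866.5
Financial account = -(-866.5 + (-16.4) + (-67.6)) = 950.5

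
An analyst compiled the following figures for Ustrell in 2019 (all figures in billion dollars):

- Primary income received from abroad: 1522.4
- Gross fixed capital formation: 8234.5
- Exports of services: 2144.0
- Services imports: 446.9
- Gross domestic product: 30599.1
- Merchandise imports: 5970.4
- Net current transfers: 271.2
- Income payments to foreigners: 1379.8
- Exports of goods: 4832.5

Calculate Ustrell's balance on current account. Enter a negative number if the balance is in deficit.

Goods balance = 4832.5 - 5970.4 = -1137.9
Services balance = 2144.0 - 446.9 = 1697.1
Trade balance (goods + services) = -1137.9 + 1697.1 = 559.2
Net primary income = 1522.4 - 1379.8 = 142.6
Net secondary income = 271.2
Current account = 559.2 + 142.6 + 271.2 = 973.0

973.0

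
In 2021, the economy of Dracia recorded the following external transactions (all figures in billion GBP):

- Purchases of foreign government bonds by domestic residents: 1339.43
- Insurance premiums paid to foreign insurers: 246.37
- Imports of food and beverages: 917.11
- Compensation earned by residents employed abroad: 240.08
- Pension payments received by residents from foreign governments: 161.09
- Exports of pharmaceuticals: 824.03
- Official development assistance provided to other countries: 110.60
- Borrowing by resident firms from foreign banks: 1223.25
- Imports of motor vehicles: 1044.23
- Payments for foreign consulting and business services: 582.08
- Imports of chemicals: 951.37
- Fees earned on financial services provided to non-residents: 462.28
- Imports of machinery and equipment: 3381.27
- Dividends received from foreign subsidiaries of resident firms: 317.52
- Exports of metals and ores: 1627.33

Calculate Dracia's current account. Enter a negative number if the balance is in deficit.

-3600.70

Goods: 1627.33 - 951.37 - 3381.27 - 917.11 - 1044.23 + 824.03 = -3842.62
Services: 462.28 - 582.08 - 246.37 = -366.17
Primary income: 240.08 + 317.52 = 557.60
Secondary income: 161.09 - 110.60 = 50.49
Current account = (-3842.62) + (-366.17) + 557.60 + 50.49 = -3600.70
(Excluded from the current account — financial account: purchases of foreign government bonds by domestic residents 1339.43, borrowing by resident firms from foreign banks 1223.25.)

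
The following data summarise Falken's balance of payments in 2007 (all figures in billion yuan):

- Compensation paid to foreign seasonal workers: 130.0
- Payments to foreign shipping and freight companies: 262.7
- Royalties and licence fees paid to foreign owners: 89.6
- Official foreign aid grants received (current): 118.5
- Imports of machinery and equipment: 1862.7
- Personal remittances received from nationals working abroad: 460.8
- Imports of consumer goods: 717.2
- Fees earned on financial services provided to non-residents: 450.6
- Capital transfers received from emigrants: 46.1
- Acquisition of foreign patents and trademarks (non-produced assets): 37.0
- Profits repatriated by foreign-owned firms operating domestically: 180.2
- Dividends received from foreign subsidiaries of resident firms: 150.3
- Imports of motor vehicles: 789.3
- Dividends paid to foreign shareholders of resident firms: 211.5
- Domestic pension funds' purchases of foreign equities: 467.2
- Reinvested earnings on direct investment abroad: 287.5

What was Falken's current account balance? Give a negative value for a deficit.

Goods: -789.3 - 1862.7 - 717.2 = -3369.2
Services: -89.6 - 262.7 + 450.6 = 98.3
Primary income: 150.3 - 180.2 - 211.5 + 287.5 - 130.0 = -83.9
Secondary income: 460.8 + 118.5 = 579.3
Current account = (-3369.2) + 98.3 + (-83.9) + 579.3 = -2775.5
(Excluded from the current account — capital account: capital transfers received from emigrants 46.1, acquisition of foreign patents and trademarks (non-produced assets) 37.0; financial account: domestic pension funds' purchases of foreign equities 467.2.)

-2775.5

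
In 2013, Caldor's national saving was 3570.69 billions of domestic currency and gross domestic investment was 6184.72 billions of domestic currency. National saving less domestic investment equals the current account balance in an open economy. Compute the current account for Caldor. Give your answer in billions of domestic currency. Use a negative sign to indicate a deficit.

-2614.03

S - I = CA (net lending to the rest of the world).
CA = S - I = 3570.69 - 6184.72 = -2614.03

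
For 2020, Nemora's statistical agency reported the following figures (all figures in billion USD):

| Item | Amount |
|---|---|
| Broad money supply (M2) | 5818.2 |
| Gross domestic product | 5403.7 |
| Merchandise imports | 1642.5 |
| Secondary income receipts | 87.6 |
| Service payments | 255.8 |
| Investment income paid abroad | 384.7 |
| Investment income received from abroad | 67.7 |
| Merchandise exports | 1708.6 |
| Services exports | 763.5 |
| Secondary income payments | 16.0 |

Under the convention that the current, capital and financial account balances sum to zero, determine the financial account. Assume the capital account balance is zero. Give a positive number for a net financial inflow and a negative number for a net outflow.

-328.4

Goods balance = 1708.6 - 1642.5 = 66.1
Services balance = 763.5 - 255.8 = 507.7
Trade balance (goods + services) = 66.1 + 507.7 = 573.8
Net primary income = 67.7 - 384.7 = -317.0
Net secondary income = 87.6 - 16.0 = 71.6
Current account = 573.8 + (-317.0) + 71.6 = 328.4
Financial account = -(328.4) = -328.4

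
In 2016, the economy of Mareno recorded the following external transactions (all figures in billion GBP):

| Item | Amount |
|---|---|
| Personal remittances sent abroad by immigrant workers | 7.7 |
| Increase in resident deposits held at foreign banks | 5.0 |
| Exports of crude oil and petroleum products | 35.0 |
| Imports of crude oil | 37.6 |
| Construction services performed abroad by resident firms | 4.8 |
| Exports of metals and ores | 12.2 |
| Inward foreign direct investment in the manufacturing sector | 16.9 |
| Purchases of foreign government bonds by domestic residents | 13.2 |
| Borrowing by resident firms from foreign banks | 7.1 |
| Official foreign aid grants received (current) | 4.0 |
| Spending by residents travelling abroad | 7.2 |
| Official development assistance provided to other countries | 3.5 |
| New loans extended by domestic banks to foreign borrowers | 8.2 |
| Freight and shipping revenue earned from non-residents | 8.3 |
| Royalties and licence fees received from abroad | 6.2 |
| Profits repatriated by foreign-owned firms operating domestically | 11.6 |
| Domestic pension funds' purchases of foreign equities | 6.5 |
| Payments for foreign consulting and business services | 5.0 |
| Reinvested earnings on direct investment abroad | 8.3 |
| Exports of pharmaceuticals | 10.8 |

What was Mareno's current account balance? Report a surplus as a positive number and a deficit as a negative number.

17.0

Goods: -37.6 + 10.8 + 35.0 + 12.2 = 20.4
Services: 4.8 + 6.2 - 5.0 - 7.2 + 8.3 = 7.1
Primary income: 8.3 - 11.6 = -3.3
Secondary income: -7.7 - 3.5 + 4.0 = -7.2
Current account = 20.4 + 7.1 + (-3.3) + (-7.2) = 17.0
(Excluded from the current account — financial account: increase in resident deposits held at foreign banks 5.0, inward foreign direct investment in the manufacturing sector 16.9, purchases of foreign government bonds by domestic residents 13.2, borrowing by resident firms from foreign banks 7.1, new loans extended by domestic banks to foreign borrowers 8.2, domestic pension funds' purchases of foreign equities 6.5.)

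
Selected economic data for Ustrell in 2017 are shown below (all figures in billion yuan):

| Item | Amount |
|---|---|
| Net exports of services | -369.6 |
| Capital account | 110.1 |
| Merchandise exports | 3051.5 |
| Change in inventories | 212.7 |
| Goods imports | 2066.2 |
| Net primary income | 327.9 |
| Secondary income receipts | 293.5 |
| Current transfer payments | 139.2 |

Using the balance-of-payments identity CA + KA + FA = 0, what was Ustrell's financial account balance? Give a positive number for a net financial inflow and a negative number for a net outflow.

-1208.0

Goods balance = 3051.5 - 2066.2 = 985.3
Services balance = -369.6
Trade balance (goods + services) = 985.3 + (-369.6) = 615.7
Net primary income = 327.9
Net secondary income = 293.5 - 139.2 = 154.3
Current account = 615.7 + 327.9 + 154.3 = 1097.9
Financial account = -(1097.9 + 110.1) = -1208.0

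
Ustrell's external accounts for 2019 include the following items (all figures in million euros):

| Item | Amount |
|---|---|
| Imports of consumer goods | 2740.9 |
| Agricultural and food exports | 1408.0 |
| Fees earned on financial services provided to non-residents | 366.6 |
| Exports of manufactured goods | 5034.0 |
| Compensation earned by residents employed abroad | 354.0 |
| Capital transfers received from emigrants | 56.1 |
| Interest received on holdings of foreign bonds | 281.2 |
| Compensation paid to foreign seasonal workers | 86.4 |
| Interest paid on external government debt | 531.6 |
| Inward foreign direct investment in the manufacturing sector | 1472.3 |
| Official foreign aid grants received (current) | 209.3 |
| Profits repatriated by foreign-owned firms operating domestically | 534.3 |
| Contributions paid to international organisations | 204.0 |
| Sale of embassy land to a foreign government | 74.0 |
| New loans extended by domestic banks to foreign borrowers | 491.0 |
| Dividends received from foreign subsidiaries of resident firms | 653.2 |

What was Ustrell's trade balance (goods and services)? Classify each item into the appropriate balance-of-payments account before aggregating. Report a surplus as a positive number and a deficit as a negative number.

Goods: -2740.9 + 1408.0 + 5034.0 = 3701.1
Services: 366.6
Trade balance = 3701.1 + 366.6 = 4067.7
(Excluded from the trade balance — primary income: compensation earned by residents employed abroad 354.0, interest received on holdings of foreign bonds 281.2, compensation paid to foreign seasonal workers 86.4, interest paid on external government debt 531.6, profits repatriated by foreign-owned firms operating domestically 534.3, dividends received from foreign subsidiaries of resident firms 653.2; capital account: capital transfers received from emigrants 56.1, sale of embassy land to a foreign government 74.0; financial account: inward foreign direct investment in the manufacturing sector 1472.3, new loans extended by domestic banks to foreign borrowers 491.0; secondary income: official foreign aid grants received (current) 209.3, contributions paid to international organisations 204.0.)

4067.7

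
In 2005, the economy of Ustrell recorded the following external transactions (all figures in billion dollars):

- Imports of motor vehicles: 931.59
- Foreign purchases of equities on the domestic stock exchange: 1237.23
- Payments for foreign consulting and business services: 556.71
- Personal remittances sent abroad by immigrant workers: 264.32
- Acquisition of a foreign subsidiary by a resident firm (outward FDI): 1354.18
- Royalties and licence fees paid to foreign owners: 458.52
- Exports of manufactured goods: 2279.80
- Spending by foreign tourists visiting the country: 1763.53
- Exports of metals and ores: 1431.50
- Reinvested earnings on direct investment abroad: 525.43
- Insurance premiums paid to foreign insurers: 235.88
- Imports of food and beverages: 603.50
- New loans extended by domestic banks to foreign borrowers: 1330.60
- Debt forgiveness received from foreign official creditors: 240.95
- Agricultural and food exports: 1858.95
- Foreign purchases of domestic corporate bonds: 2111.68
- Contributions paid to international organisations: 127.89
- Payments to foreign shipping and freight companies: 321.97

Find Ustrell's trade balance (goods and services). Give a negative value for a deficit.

Goods: 1858.95 - 603.50 + 1431.50 + 2279.80 - 931.59 = 4035.16
Services: -235.88 - 458.52 + 1763.53 - 321.97 - 556.71 = 190.45
Trade balance = 4035.16 + 190.45 = 4225.61
(Excluded from the trade balance — financial account: foreign purchases of equities on the domestic stock exchange 1237.23, acquisition of a foreign subsidiary by a resident firm (outward FDI) 1354.18, new loans extended by domestic banks to foreign borrowers 1330.60, foreign purchases of domestic corporate bonds 2111.68; secondary income: personal remittances sent abroad by immigrant workers 264.32, contributions paid to international organisations 127.89; primary income: reinvested earnings on direct investment abroad 525.43; capital account: debt forgiveness received from foreign official creditors 240.95.)

4225.61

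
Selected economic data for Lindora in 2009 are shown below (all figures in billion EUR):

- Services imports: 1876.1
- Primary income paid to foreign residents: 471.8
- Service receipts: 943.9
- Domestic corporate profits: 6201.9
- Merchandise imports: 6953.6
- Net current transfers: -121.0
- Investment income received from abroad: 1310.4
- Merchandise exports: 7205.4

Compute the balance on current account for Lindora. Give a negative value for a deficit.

Goods balance = 7205.4 - 6953.6 = 251.8
Services balance = 943.9 - 1876.1 = -932.2
Trade balance (goods + services) = 251.8 + (-932.2) = -680.4
Net primary income = 1310.4 - 471.8 = 838.6
Net secondary income = -121.0
Current account = -680.4 + 838.6 + (-121.0) = 37.2

37.2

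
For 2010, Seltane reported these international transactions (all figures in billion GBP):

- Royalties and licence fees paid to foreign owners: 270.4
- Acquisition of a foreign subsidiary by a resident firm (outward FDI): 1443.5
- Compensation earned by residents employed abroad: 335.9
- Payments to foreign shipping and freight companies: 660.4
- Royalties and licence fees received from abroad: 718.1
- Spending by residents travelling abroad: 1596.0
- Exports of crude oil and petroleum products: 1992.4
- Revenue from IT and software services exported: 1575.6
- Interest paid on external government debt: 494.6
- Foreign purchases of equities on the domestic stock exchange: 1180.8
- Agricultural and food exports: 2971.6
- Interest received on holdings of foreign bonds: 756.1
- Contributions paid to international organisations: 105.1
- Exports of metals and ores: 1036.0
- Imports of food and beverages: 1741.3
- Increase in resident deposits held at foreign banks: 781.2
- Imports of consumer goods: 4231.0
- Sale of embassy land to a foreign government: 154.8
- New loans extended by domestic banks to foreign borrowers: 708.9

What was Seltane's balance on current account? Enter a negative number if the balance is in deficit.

286.9

Goods: -4231.0 + 2971.6 + 1036.0 + 1992.4 - 1741.3 = 27.7
Services: -1596.0 + 1575.6 + 718.1 - 660.4 - 270.4 = -233.1
Primary income: 335.9 - 494.6 + 756.1 = 597.4
Secondary income: -105.1
Current account = 27.7 + (-233.1) + 597.4 + (-105.1) = 286.9
(Excluded from the current account — financial account: acquisition of a foreign subsidiary by a resident firm (outward FDI) 1443.5, foreign purchases of equities on the domestic stock exchange 1180.8, increase in resident deposits held at foreign banks 781.2, new loans extended by domestic banks to foreign borrowers 708.9; capital account: sale of embassy land to a foreign government 154.8.)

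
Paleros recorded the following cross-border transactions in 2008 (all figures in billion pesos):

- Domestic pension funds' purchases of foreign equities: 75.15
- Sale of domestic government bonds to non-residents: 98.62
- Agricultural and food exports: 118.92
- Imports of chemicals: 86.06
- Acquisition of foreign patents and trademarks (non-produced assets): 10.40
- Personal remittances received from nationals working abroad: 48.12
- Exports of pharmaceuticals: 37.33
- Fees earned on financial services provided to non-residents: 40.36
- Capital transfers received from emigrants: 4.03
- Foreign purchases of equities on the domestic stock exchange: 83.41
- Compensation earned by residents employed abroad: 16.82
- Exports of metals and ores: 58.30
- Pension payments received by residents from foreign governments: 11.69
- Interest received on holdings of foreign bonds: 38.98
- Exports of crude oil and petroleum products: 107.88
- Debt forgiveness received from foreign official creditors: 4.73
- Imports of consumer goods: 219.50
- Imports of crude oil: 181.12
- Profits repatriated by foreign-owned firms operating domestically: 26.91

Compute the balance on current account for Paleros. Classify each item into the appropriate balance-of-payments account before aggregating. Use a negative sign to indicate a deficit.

-35.19

Goods: 58.30 + 37.33 - 86.06 - 181.12 - 219.50 + 107.88 + 118.92 = -164.25
Services: 40.36
Primary income: 38.98 - 26.91 + 16.82 = 28.89
Secondary income: 48.12 + 11.69 = 59.81
Current account = (-164.25) + 40.36 + 28.89 + 59.81 = -35.19
(Excluded from the current account — financial account: domestic pension funds' purchases of foreign equities 75.15, sale of domestic government bonds to non-residents 98.62, foreign purchases of equities on the domestic stock exchange 83.41; capital account: acquisition of foreign patents and trademarks (non-produced assets) 10.40, capital transfers received from emigrants 4.03, debt forgiveness received from foreign official creditors 4.73.)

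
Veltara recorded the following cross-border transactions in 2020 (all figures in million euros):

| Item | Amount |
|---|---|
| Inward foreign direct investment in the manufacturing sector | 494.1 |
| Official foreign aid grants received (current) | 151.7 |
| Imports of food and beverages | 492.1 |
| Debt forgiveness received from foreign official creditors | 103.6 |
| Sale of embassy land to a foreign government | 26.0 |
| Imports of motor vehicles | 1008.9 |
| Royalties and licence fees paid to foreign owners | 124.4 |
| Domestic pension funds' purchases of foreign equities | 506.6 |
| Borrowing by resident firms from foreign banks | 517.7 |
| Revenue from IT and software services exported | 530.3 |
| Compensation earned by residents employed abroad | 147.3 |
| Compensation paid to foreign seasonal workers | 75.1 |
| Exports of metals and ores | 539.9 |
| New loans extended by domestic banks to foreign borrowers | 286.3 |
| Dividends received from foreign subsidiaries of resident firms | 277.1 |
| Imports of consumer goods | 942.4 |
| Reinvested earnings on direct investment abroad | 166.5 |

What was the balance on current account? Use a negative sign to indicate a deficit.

Goods: -492.1 - 1008.9 + 539.9 - 942.4 = -1903.5
Services: -124.4 + 530.3 = 405.9
Primary income: 166.5 - 75.1 + 277.1 + 147.3 = 515.8
Secondary income: 151.7
Current account = (-1903.5) + 405.9 + 515.8 + 151.7 = -830.1
(Excluded from the current account — financial account: inward foreign direct investment in the manufacturing sector 494.1, domestic pension funds' purchases of foreign equities 506.6, borrowing by resident firms from foreign banks 517.7, new loans extended by domestic banks to foreign borrowers 286.3; capital account: debt forgiveness received from foreign official creditors 103.6, sale of embassy land to a foreign government 26.0.)

-830.1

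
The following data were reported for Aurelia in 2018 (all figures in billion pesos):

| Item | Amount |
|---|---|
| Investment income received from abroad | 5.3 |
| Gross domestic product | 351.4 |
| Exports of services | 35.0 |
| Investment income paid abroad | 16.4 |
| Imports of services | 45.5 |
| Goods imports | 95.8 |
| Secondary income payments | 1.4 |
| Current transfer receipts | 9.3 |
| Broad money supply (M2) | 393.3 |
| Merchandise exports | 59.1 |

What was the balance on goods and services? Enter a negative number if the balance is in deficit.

-47.2

Goods balance = 59.1 - 95.8 = -36.7
Services balance = 35.0 - 45.5 = -10.5
Trade balance (goods + services) = -36.7 + (-10.5) = -47.2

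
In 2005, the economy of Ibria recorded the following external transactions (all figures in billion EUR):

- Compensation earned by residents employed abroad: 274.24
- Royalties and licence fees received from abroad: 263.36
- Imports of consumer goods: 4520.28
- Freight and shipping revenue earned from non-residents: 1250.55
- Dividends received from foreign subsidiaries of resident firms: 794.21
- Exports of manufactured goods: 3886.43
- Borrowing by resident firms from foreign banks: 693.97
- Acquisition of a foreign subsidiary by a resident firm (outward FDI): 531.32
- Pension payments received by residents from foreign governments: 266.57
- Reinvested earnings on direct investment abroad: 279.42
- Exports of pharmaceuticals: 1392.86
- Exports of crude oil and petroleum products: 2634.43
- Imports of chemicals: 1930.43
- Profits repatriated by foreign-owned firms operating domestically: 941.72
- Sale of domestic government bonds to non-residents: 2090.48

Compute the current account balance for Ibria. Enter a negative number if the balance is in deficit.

3649.64

Goods: -1930.43 + 3886.43 - 4520.28 + 1392.86 + 2634.43 = 1463.01
Services: 1250.55 + 263.36 = 1513.91
Primary income: 794.21 - 941.72 + 274.24 + 279.42 = 406.15
Secondary income: 266.57
Current account = 1463.01 + 1513.91 + 406.15 + 266.57 = 3649.64
(Excluded from the current account — financial account: borrowing by resident firms from foreign banks 693.97, acquisition of a foreign subsidiary by a resident firm (outward FDI) 531.32, sale of domestic government bonds to non-residents 2090.48.)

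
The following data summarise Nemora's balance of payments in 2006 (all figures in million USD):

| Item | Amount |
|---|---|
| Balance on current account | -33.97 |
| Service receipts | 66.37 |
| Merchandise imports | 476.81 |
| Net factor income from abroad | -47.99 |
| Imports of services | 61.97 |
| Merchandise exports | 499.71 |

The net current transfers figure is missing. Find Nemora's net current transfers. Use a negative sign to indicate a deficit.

-13.28

Current account = goods balance + services balance + net primary income + net secondary income
Sum of the known components = -20.69
Net current transfers = CA - (known components) = -33.97 - (-20.69) = -13.28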